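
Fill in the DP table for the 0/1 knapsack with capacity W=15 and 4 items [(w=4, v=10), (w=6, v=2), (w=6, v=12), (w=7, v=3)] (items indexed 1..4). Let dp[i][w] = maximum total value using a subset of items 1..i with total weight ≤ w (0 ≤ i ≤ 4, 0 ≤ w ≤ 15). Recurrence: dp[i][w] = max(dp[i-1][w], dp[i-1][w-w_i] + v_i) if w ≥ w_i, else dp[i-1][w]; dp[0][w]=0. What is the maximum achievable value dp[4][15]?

i\w   0   1   2   3   4   5   6   7   8   9  10  11  12  13  14  15
  0   0   0   0   0   0   0   0   0   0   0   0   0   0   0   0   0
  1   0   0   0   0  10  10  10  10  10  10  10  10  10  10  10  10
  2   0   0   0   0  10  10  10  10  10  10  12  12  12  12  12  12
  3   0   0   0   0  10  10  12  12  12  12  22  22  22  22  22  22
  4   0   0   0   0  10  10  12  12  12  12  22  22  22  22  22  22

22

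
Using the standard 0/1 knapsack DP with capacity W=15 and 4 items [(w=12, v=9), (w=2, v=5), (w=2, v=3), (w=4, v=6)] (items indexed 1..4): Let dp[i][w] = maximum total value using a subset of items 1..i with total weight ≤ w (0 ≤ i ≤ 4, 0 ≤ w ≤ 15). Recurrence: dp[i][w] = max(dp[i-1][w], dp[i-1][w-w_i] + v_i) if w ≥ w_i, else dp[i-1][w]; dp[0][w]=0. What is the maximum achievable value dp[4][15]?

i\w   0   1   2   3   4   5   6   7   8   9  10  11  12  13  14  15
  0   0   0   0   0   0   0   0   0   0   0   0   0   0   0   0   0
  1   0   0   0   0   0   0   0   0   0   0   0   0   9   9   9   9
  2   0   0   5   5   5   5   5   5   5   5   5   5   9   9  14  14
  3   0   0   5   5   8   8   8   8   8   8   8   8   9   9  14  14
  4   0   0   5   5   8   8  11  11  14  14  14  14  14  14  14  14

14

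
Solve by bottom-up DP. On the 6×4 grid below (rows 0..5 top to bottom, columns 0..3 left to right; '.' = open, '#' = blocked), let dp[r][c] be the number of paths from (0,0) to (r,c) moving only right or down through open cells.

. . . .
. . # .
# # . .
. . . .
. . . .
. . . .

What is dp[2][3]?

r\c   0   1   2   3
  0   1   1   1   1
  1   1   2   0   1
  2   0   0   0   1
  3   0   0   0   1
  4   0   0   0   1
  5   0   0   0   1

1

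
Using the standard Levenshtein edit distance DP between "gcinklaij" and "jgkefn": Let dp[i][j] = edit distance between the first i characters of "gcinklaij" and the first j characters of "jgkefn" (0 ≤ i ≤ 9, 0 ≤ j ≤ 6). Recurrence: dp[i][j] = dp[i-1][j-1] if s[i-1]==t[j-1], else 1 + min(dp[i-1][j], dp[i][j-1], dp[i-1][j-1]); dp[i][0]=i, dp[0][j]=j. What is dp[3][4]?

3

   ''  j  g  k  e  f  n
''  0  1  2  3  4  5  6
 g  1  1  1  2  3  4  5
 c  2  2  2  2  3  4  5
 i  3  3  3  3  3  4  5
 n  4  4  4  4  4  4  4
 k  5  5  5  4  5  5  5
 l  6  6  6  5  5  6  6
 a  7  7  7  6  6  6  7
 i  8  8  8  7  7  7  7
 j  9  8  9  8  8  8  8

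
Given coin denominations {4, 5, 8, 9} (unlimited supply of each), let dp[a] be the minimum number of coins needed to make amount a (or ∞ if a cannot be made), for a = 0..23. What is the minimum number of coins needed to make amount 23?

3

 a  0  1  2  3  4  5  6  7  8  9 10 11 12 13 14 15 16 17 18 19 20 21 22 23
dp  0  -  -  -  1  1  -  -  1  1  2  -  2  2  2  3  2  2  2  3  3  3  3  3
(- denotes ∞ / unreachable)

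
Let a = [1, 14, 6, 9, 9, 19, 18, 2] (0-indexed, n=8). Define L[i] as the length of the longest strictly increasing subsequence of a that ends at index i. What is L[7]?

   i    0    1    2    3    4    5    6    7
a[i]    1   14    6    9    9   19   18    2
L[i]    1    2    2    3    3    4    4    2

2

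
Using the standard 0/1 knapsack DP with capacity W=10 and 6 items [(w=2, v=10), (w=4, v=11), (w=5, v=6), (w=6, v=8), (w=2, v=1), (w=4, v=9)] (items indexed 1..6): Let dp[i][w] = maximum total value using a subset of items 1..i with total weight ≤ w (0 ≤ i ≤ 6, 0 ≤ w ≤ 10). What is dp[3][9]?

i\w   0   1   2   3   4   5   6   7   8   9  10
  0   0   0   0   0   0   0   0   0   0   0   0
  1   0   0  10  10  10  10  10  10  10  10  10
  2   0   0  10  10  11  11  21  21  21  21  21
  3   0   0  10  10  11  11  21  21  21  21  21
  4   0   0  10  10  11  11  21  21  21  21  21
  5   0   0  10  10  11  11  21  21  22  22  22
  6   0   0  10  10  11  11  21  21  22  22  30

21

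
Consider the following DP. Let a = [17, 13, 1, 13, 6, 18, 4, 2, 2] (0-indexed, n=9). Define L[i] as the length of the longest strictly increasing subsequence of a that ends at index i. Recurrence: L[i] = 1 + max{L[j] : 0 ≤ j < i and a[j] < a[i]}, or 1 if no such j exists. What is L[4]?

   i    0    1    2    3    4    5    6    7    8
a[i]   17   13    1   13    6   18    4    2    2
L[i]    1    1    1    2    2    3    2    2    2

2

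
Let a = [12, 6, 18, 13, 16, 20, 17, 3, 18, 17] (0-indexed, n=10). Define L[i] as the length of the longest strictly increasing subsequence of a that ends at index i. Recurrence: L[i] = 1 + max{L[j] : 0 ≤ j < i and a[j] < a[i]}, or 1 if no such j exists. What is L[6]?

4

   i    0    1    2    3    4    5    6    7    8    9
a[i]   12    6   18   13   16   20   17    3   18   17
L[i]    1    1    2    2    3    4    4    1    5    4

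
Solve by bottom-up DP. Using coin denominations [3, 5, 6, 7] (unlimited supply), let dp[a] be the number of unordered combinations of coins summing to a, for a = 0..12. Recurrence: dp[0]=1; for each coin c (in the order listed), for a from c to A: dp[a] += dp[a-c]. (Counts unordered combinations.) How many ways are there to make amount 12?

4

after  coin     0     1     2     3     4     5     6     7     8     9    10    11    12
          3     1     0     0     1     0     0     1     0     0     1     0     0     1
          5     1     0     0     1     0     1     1     0     1     1     1     1     1
          6     1     0     0     1     0     1     2     0     1     2     1     2     3
          7     1     0     0     1     0     1     2     1     1     2     2     2     4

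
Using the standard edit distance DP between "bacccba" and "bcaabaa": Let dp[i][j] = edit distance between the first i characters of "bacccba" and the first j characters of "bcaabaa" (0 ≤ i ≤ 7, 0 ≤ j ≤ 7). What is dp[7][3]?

   ''  b  c  a  a  b  a  a
''  0  1  2  3  4  5  6  7
 b  1  0  1  2  3  4  5  6
 a  2  1  1  1  2  3  4  5
 c  3  2  1  2  2  3  4  5
 c  4  3  2  2  3  3  4  5
 c  5  4  3  3  3  4  4  5
 b  6  5  4  4  4  3  4  5
 a  7  6  5  4  4  4  3  4

4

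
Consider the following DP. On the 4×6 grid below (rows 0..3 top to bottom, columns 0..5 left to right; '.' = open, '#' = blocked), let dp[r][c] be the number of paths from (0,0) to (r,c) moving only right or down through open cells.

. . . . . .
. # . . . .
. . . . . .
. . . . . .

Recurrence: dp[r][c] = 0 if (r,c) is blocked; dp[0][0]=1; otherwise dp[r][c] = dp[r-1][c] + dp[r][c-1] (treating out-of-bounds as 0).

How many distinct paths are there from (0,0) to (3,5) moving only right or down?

r\c   0   1   2   3   4   5
  0   1   1   1   1   1   1
  1   1   0   1   2   3   4
  2   1   1   2   4   7  11
  3   1   2   4   8  15  26

26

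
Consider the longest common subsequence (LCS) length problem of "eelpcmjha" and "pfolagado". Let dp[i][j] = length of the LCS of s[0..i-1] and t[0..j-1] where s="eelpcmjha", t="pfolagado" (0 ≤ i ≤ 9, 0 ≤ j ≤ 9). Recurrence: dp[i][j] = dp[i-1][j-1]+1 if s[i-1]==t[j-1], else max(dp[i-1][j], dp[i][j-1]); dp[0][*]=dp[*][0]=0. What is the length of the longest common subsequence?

   ''  p  f  o  l  a  g  a  d  o
''  0  0  0  0  0  0  0  0  0  0
 e  0  0  0  0  0  0  0  0  0  0
 e  0  0  0  0  0  0  0  0  0  0
 l  0  0  0  0  1  1  1  1  1  1
 p  0  1  1  1  1  1  1  1  1  1
 c  0  1  1  1  1  1  1  1  1  1
 m  0  1  1  1  1  1  1  1  1  1
 j  0  1  1  1  1  1  1  1  1  1
 h  0  1  1  1  1  1  1  1  1  1
 a  0  1  1  1  1  2  2  2  2  2

2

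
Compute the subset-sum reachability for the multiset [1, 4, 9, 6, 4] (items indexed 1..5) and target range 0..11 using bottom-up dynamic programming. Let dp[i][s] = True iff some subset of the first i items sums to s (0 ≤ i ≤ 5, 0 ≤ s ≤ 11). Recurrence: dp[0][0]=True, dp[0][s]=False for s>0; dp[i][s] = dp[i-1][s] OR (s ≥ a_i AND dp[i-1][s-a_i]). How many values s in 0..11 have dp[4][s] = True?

i\s   0   1   2   3   4   5   6   7   8   9  10  11
  0   T   F   F   F   F   F   F   F   F   F   F   F
  1   T   T   F   F   F   F   F   F   F   F   F   F
  2   T   T   F   F   T   T   F   F   F   F   F   F
  3   T   T   F   F   T   T   F   F   F   T   T   F
  4   T   T   F   F   T   T   T   T   F   T   T   T
  5   T   T   F   F   T   T   T   T   T   T   T   T

9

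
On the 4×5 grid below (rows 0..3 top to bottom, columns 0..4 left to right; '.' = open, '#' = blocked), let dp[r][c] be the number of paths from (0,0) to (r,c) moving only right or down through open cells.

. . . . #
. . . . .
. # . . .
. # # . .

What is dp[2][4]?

11

r\c   0   1   2   3   4
  0   1   1   1   1   0
  1   1   2   3   4   4
  2   1   0   3   7  11
  3   1   0   0   7  18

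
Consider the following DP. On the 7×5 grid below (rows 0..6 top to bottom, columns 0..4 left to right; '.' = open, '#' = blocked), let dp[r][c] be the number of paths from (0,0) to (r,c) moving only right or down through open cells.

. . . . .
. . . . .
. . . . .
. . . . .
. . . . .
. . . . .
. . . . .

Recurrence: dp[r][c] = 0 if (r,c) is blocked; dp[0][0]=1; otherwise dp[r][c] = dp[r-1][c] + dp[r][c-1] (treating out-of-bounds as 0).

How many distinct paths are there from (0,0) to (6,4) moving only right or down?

r\c   0   1   2   3   4
  0   1   1   1   1   1
  1   1   2   3   4   5
  2   1   3   6  10  15
  3   1   4  10  20  35
  4   1   5  15  35  70
  5   1   6  21  56 126
  6   1   7  28  84 210

210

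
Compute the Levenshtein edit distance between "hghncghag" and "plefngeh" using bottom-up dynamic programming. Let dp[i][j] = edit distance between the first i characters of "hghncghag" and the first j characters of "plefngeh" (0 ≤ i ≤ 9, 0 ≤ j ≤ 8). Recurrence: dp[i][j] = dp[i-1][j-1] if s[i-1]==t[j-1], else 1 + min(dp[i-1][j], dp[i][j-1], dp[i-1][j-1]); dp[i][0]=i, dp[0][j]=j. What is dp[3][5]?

5

   ''  p  l  e  f  n  g  e  h
''  0  1  2  3  4  5  6  7  8
 h  1  1  2  3  4  5  6  7  7
 g  2  2  2  3  4  5  5  6  7
 h  3  3  3  3  4  5  6  6  6
 n  4  4  4  4  4  4  5  6  7
 c  5  5  5  5  5  5  5  6  7
 g  6  6  6  6  6  6  5  6  7
 h  7  7  7  7  7  7  6  6  6
 a  8  8  8  8  8  8  7  7  7
 g  9  9  9  9  9  9  8  8  8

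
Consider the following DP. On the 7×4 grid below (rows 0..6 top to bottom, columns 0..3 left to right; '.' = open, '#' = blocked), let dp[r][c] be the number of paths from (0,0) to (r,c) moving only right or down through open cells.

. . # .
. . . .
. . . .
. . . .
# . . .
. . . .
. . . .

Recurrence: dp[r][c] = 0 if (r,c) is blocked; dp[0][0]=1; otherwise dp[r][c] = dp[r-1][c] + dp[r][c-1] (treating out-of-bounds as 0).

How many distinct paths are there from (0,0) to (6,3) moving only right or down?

67

r\c   0   1   2   3
  0   1   1   0   0
  1   1   2   2   2
  2   1   3   5   7
  3   1   4   9  16
  4   0   4  13  29
  5   0   4  17  46
  6   0   4  21  67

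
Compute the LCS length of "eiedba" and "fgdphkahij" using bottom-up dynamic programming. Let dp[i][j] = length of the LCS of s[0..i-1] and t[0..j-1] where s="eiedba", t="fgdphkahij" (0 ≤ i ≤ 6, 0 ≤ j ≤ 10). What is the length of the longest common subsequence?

2

   ''  f  g  d  p  h  k  a  h  i  j
''  0  0  0  0  0  0  0  0  0  0  0
 e  0  0  0  0  0  0  0  0  0  0  0
 i  0  0  0  0  0  0  0  0  0  1  1
 e  0  0  0  0  0  0  0  0  0  1  1
 d  0  0  0  1  1  1  1  1  1  1  1
 b  0  0  0  1  1  1  1  1  1  1  1
 a  0  0  0  1  1  1  1  2  2  2  2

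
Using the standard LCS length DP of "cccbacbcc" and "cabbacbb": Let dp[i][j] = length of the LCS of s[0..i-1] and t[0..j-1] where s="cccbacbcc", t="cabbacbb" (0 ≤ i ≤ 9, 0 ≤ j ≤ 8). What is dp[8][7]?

5

   ''  c  a  b  b  a  c  b  b
''  0  0  0  0  0  0  0  0  0
 c  0  1  1  1  1  1  1  1  1
 c  0  1  1  1  1  1  2  2  2
 c  0  1  1  1  1  1  2  2  2
 b  0  1  1  2  2  2  2  3  3
 a  0  1  2  2  2  3  3  3  3
 c  0  1  2  2  2  3  4  4  4
 b  0  1  2  3  3  3  4  5  5
 c  0  1  2  3  3  3  4  5  5
 c  0  1  2  3  3  3  4  5  5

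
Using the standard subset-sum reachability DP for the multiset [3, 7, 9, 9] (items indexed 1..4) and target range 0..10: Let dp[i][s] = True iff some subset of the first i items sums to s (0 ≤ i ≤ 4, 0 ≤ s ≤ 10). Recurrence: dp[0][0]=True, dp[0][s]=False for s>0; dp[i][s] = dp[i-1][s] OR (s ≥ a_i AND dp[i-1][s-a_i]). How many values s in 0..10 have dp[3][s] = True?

5

i\s   0   1   2   3   4   5   6   7   8   9  10
  0   T   F   F   F   F   F   F   F   F   F   F
  1   T   F   F   T   F   F   F   F   F   F   F
  2   T   F   F   T   F   F   F   T   F   F   T
  3   T   F   F   T   F   F   F   T   F   T   T
  4   T   F   F   T   F   F   F   T   F   T   T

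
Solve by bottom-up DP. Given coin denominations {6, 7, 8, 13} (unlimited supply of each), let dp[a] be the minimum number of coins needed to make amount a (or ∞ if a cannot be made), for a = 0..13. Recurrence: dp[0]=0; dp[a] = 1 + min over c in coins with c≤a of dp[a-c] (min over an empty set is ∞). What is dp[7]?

 a  0  1  2  3  4  5  6  7  8  9 10 11 12 13
dp  0  -  -  -  -  -  1  1  1  -  -  -  2  1
(- denotes ∞ / unreachable)

1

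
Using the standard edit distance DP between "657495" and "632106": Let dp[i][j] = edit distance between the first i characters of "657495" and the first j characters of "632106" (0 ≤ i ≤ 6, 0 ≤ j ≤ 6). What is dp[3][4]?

3

   ''  6  3  2  1  0  6
''  0  1  2  3  4  5  6
 6  1  0  1  2  3  4  5
 5  2  1  1  2  3  4  5
 7  3  2  2  2  3  4  5
 4  4  3  3  3  3  4  5
 9  5  4  4  4  4  4  5
 5  6  5  5  5  5  5  5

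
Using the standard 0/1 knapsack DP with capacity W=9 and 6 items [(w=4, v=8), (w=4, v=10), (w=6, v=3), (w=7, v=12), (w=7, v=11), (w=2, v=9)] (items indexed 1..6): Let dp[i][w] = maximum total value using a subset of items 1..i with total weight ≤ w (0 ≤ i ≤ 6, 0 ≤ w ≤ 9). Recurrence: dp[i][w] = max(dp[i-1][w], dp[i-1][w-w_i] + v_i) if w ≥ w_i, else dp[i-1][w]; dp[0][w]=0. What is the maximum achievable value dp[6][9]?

21

i\w   0   1   2   3   4   5   6   7   8   9
  0   0   0   0   0   0   0   0   0   0   0
  1   0   0   0   0   8   8   8   8   8   8
  2   0   0   0   0  10  10  10  10  18  18
  3   0   0   0   0  10  10  10  10  18  18
  4   0   0   0   0  10  10  10  12  18  18
  5   0   0   0   0  10  10  10  12  18  18
  6   0   0   9   9  10  10  19  19  19  21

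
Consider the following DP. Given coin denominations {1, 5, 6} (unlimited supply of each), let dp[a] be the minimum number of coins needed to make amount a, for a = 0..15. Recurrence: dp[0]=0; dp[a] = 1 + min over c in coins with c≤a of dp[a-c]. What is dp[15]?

 a  0  1  2  3  4  5  6  7  8  9 10 11 12 13 14 15
dp  0  1  2  3  4  1  1  2  3  4  2  2  2  3  4  3

3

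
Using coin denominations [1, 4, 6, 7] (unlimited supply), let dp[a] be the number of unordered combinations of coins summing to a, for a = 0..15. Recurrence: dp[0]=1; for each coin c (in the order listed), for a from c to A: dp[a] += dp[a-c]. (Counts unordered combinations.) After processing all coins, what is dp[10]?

after  coin     0     1     2     3     4     5     6     7     8     9    10    11    12    13    14    15
          1     1     1     1     1     1     1     1     1     1     1     1     1     1     1     1     1
          4     1     1     1     1     2     2     2     2     3     3     3     3     4     4     4     4
          6     1     1     1     1     2     2     3     3     4     4     5     5     7     7     8     8
          7     1     1     1     1     2     2     3     4     5     5     6     7     9    10    12    13

6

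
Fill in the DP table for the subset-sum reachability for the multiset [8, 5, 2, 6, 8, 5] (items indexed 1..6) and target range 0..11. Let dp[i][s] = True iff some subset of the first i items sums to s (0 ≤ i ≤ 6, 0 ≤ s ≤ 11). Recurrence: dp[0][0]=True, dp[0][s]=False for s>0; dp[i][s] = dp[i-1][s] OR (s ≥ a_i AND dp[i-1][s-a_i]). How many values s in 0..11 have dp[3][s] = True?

6

i\s   0   1   2   3   4   5   6   7   8   9  10  11
  0   T   F   F   F   F   F   F   F   F   F   F   F
  1   T   F   F   F   F   F   F   F   T   F   F   F
  2   T   F   F   F   F   T   F   F   T   F   F   F
  3   T   F   T   F   F   T   F   T   T   F   T   F
  4   T   F   T   F   F   T   T   T   T   F   T   T
  5   T   F   T   F   F   T   T   T   T   F   T   T
  6   T   F   T   F   F   T   T   T   T   F   T   T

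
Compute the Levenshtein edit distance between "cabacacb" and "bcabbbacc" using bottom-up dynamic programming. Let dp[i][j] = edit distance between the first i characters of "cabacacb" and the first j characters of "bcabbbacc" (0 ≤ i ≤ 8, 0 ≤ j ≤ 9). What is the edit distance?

4

   ''  b  c  a  b  b  b  a  c  c
''  0  1  2  3  4  5  6  7  8  9
 c  1  1  1  2  3  4  5  6  7  8
 a  2  2  2  1  2  3  4  5  6  7
 b  3  2  3  2  1  2  3  4  5  6
 a  4  3  3  3  2  2  3  3  4  5
 c  5  4  3  4  3  3  3  4  3  4
 a  6  5  4  3  4  4  4  3  4  4
 c  7  6  5  4  4  5  5  4  3  4
 b  8  7  6  5  4  4  5  5  4  4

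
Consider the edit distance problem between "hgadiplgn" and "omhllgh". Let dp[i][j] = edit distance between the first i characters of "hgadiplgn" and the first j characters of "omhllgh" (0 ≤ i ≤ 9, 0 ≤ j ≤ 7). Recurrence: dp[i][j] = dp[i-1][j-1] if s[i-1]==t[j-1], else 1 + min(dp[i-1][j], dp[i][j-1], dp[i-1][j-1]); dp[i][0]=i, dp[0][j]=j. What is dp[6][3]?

6

   ''  o  m  h  l  l  g  h
''  0  1  2  3  4  5  6  7
 h  1  1  2  2  3  4  5  6
 g  2  2  2  3  3  4  4  5
 a  3  3  3  3  4  4  5  5
 d  4  4  4  4  4  5  5  6
 i  5  5  5  5  5  5  6  6
 p  6  6  6  6  6  6  6  7
 l  7  7  7  7  6  6  7  7
 g  8  8  8  8  7  7  6  7
 n  9  9  9  9  8  8  7  7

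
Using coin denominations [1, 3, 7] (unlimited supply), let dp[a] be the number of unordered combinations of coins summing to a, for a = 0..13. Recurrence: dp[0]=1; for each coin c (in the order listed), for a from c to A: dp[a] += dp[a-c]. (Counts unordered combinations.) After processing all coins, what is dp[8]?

after  coin     0     1     2     3     4     5     6     7     8     9    10    11    12    13
          1     1     1     1     1     1     1     1     1     1     1     1     1     1     1
          3     1     1     1     2     2     2     3     3     3     4     4     4     5     5
          7     1     1     1     2     2     2     3     4     4     5     6     6     7     8

4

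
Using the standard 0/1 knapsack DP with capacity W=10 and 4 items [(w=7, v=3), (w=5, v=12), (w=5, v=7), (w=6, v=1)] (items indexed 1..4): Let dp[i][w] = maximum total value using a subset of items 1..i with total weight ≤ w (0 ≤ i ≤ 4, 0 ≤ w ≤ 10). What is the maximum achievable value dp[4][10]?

i\w   0   1   2   3   4   5   6   7   8   9  10
  0   0   0   0   0   0   0   0   0   0   0   0
  1   0   0   0   0   0   0   0   3   3   3   3
  2   0   0   0   0   0  12  12  12  12  12  12
  3   0   0   0   0   0  12  12  12  12  12  19
  4   0   0   0   0   0  12  12  12  12  12  19

19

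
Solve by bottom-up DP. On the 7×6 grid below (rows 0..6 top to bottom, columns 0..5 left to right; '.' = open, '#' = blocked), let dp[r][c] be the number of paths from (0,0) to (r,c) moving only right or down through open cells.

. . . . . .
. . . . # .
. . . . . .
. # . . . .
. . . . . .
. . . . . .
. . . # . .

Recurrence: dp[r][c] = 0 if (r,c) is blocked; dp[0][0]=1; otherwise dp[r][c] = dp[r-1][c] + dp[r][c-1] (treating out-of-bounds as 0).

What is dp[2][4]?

r\c   0   1   2   3   4   5
  0   1   1   1   1   1   1
  1   1   2   3   4   0   1
  2   1   3   6  10  10  11
  3   1   0   6  16  26  37
  4   1   1   7  23  49  86
  5   1   2   9  32  81 167
  6   1   3  12   0  81 248

10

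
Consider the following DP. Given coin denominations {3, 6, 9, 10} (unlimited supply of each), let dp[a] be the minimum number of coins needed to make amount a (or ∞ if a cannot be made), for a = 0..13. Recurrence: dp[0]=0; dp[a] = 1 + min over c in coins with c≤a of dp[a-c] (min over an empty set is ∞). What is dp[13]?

 a  0  1  2  3  4  5  6  7  8  9 10 11 12 13
dp  0  -  -  1  -  -  1  -  -  1  1  -  2  2
(- denotes ∞ / unreachable)

2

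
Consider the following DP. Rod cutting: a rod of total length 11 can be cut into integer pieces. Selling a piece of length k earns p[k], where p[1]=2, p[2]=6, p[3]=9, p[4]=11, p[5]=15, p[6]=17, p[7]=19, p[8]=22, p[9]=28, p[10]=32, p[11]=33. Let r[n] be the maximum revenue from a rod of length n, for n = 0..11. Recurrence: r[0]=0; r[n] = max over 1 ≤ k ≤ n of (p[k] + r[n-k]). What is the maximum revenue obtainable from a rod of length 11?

   n    0    1    2    3    4    5    6    7    8    9   10   11
r[n]    0    2    6    9   12   15   18   21   24   28   32   34

34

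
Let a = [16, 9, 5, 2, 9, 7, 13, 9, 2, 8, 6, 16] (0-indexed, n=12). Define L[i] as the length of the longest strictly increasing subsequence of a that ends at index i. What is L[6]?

   i    0    1    2    3    4    5    6    7    8    9   10   11
a[i]   16    9    5    2    9    7   13    9    2    8    6   16
L[i]    1    1    1    1    2    2    3    3    1    3    2    4

3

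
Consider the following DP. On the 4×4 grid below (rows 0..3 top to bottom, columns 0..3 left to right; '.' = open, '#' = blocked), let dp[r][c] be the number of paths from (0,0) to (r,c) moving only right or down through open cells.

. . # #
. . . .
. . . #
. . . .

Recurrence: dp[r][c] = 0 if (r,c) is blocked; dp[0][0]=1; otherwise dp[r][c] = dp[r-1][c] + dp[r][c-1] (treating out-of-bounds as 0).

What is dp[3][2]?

r\c   0   1   2   3
  0   1   1   0   0
  1   1   2   2   2
  2   1   3   5   0
  3   1   4   9   9

9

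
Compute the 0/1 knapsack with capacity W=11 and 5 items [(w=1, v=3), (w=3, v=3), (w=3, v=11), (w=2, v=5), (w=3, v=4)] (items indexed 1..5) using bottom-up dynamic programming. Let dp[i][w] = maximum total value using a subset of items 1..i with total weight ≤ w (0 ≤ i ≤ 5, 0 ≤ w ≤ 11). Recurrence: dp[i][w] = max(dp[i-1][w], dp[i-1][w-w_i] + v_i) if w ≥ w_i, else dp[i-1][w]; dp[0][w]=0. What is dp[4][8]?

i\w   0   1   2   3   4   5   6   7   8   9  10  11
  0   0   0   0   0   0   0   0   0   0   0   0   0
  1   0   3   3   3   3   3   3   3   3   3   3   3
  2   0   3   3   3   6   6   6   6   6   6   6   6
  3   0   3   3  11  14  14  14  17  17  17  17  17
  4   0   3   5  11  14  16  19  19  19  22  22  22
  5   0   3   5  11  14  16  19  19  20  23  23  23

19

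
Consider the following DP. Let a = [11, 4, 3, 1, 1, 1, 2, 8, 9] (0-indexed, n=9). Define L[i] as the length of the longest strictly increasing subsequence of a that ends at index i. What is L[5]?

   i    0    1    2    3    4    5    6    7    8
a[i]   11    4    3    1    1    1    2    8    9
L[i]    1    1    1    1    1    1    2    3    4

1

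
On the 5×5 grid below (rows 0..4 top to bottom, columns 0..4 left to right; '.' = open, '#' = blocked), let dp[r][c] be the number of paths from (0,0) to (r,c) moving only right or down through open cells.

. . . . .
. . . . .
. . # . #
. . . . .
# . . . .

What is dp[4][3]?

16

r\c   0   1   2   3   4
  0   1   1   1   1   1
  1   1   2   3   4   5
  2   1   3   0   4   0
  3   1   4   4   8   8
  4   0   4   8  16  24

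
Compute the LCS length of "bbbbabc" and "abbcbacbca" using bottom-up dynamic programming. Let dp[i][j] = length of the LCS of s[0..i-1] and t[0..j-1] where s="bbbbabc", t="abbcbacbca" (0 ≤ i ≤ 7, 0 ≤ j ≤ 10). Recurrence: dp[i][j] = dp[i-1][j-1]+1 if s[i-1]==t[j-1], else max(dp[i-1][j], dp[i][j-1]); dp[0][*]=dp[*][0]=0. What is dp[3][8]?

   ''  a  b  b  c  b  a  c  b  c  a
''  0  0  0  0  0  0  0  0  0  0  0
 b  0  0  1  1  1  1  1  1  1  1  1
 b  0  0  1  2  2  2  2  2  2  2  2
 b  0  0  1  2  2  3  3  3  3  3  3
 b  0  0  1  2  2  3  3  3  4  4  4
 a  0  1  1  2  2  3  4  4  4  4  5
 b  0  1  2  2  2  3  4  4  5  5  5
 c  0  1  2  2  3  3  4  5  5  6  6

3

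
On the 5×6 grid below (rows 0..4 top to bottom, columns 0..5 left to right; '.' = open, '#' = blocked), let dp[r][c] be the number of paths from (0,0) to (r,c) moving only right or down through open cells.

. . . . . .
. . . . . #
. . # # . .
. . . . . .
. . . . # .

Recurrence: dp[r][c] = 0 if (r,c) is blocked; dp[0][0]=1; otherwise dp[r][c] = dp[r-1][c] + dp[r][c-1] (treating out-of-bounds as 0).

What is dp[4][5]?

14

r\c   0   1   2   3   4   5
  0   1   1   1   1   1   1
  1   1   2   3   4   5   0
  2   1   3   0   0   5   5
  3   1   4   4   4   9  14
  4   1   5   9  13   0  14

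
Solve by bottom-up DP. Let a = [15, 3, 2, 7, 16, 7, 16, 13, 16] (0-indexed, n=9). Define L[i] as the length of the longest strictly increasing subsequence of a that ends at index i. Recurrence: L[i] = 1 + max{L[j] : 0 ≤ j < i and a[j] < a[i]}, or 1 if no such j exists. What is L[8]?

4

   i    0    1    2    3    4    5    6    7    8
a[i]   15    3    2    7   16    7   16   13   16
L[i]    1    1    1    2    3    2    3    3    4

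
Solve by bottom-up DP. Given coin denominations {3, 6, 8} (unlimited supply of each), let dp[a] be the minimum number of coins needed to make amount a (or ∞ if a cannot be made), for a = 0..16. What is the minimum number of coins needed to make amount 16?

2

 a  0  1  2  3  4  5  6  7  8  9 10 11 12 13 14 15 16
dp  0  -  -  1  -  -  1  -  1  2  -  2  2  -  2  3  2
(- denotes ∞ / unreachable)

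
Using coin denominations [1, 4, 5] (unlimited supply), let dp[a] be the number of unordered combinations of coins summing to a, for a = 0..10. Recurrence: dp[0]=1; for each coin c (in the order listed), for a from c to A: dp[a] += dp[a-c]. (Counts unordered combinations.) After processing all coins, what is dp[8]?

after  coin     0     1     2     3     4     5     6     7     8     9    10
          1     1     1     1     1     1     1     1     1     1     1     1
          4     1     1     1     1     2     2     2     2     3     3     3
          5     1     1     1     1     2     3     3     3     4     5     6

4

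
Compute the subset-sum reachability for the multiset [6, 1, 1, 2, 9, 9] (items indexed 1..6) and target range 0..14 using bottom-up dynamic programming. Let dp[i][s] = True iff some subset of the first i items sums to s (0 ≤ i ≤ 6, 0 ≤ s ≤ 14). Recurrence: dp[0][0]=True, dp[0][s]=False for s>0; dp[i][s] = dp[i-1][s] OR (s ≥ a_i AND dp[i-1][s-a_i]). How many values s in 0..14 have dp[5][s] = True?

i\s   0   1   2   3   4   5   6   7   8   9  10  11  12  13  14
  0   T   F   F   F   F   F   F   F   F   F   F   F   F   F   F
  1   T   F   F   F   F   F   T   F   F   F   F   F   F   F   F
  2   T   T   F   F   F   F   T   T   F   F   F   F   F   F   F
  3   T   T   T   F   F   F   T   T   T   F   F   F   F   F   F
  4   T   T   T   T   T   F   T   T   T   T   T   F   F   F   F
  5   T   T   T   T   T   F   T   T   T   T   T   T   T   T   F
  6   T   T   T   T   T   F   T   T   T   T   T   T   T   T   F

13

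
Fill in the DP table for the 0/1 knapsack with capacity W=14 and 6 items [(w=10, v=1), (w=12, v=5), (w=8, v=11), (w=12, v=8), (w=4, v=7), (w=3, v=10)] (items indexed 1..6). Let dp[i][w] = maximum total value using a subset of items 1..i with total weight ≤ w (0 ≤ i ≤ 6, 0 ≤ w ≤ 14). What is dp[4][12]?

11

i\w   0   1   2   3   4   5   6   7   8   9  10  11  12  13  14
  0   0   0   0   0   0   0   0   0   0   0   0   0   0   0   0
  1   0   0   0   0   0   0   0   0   0   0   1   1   1   1   1
  2   0   0   0   0   0   0   0   0   0   0   1   1   5   5   5
  3   0   0   0   0   0   0   0   0  11  11  11  11  11  11  11
  4   0   0   0   0   0   0   0   0  11  11  11  11  11  11  11
  5   0   0   0   0   7   7   7   7  11  11  11  11  18  18  18
  6   0   0   0  10  10  10  10  17  17  17  17  21  21  21  21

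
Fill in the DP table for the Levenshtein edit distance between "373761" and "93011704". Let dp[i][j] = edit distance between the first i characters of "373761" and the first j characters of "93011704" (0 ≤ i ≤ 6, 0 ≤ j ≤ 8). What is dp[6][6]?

   ''  9  3  0  1  1  7  0  4
''  0  1  2  3  4  5  6  7  8
 3  1  1  1  2  3  4  5  6  7
 7  2  2  2  2  3  4  4  5  6
 3  3  3  2  3  3  4  5  5  6
 7  4  4  3  3  4  4  4  5  6
 6  5  5  4  4  4  5  5  5  6
 1  6  6  5  5  4  4  5  6  6

5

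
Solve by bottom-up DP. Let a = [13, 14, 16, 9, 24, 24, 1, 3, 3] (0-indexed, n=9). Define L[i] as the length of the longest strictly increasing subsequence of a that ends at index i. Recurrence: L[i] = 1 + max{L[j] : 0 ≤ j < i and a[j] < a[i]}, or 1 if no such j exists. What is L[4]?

4

   i    0    1    2    3    4    5    6    7    8
a[i]   13   14   16    9   24   24    1    3    3
L[i]    1    2    3    1    4    4    1    2    2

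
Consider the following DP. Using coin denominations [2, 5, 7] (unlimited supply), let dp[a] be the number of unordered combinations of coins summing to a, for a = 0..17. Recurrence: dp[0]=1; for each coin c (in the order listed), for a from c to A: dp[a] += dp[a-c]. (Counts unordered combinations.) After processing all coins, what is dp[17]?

after  coin     0     1     2     3     4     5     6     7     8     9    10    11    12    13    14    15    16    17
          2     1     0     1     0     1     0     1     0     1     0     1     0     1     0     1     0     1     0
          5     1     0     1     0     1     1     1     1     1     1     2     1     2     1     2     2     2     2
          7     1     0     1     0     1     1     1     2     1     2     2     2     3     2     4     3     4     4

4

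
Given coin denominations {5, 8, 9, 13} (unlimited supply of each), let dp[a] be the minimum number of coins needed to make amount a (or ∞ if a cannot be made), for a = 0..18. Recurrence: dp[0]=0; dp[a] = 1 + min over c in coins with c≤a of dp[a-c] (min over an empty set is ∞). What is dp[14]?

 a  0  1  2  3  4  5  6  7  8  9 10 11 12 13 14 15 16 17 18
dp  0  -  -  -  -  1  -  -  1  1  2  -  -  1  2  3  2  2  2
(- denotes ∞ / unreachable)

2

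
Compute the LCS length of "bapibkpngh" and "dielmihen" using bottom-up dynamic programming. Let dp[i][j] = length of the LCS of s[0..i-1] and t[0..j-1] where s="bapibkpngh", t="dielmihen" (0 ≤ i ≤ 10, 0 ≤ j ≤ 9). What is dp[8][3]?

   ''  d  i  e  l  m  i  h  e  n
''  0  0  0  0  0  0  0  0  0  0
 b  0  0  0  0  0  0  0  0  0  0
 a  0  0  0  0  0  0  0  0  0  0
 p  0  0  0  0  0  0  0  0  0  0
 i  0  0  1  1  1  1  1  1  1  1
 b  0  0  1  1  1  1  1  1  1  1
 k  0  0  1  1  1  1  1  1  1  1
 p  0  0  1  1  1  1  1  1  1  1
 n  0  0  1  1  1  1  1  1  1  2
 g  0  0  1  1  1  1  1  1  1  2
 h  0  0  1  1  1  1  1  2  2  2

1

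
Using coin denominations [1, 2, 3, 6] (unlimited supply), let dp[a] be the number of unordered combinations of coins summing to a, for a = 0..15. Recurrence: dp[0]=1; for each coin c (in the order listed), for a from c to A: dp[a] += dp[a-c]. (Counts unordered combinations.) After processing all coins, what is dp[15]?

after  coin     0     1     2     3     4     5     6     7     8     9    10    11    12    13    14    15
          1     1     1     1     1     1     1     1     1     1     1     1     1     1     1     1     1
          2     1     1     2     2     3     3     4     4     5     5     6     6     7     7     8     8
          3     1     1     2     3     4     5     7     8    10    12    14    16    19    21    24    27
          6     1     1     2     3     4     5     8     9    12    15    18    21    27    30    36    42

42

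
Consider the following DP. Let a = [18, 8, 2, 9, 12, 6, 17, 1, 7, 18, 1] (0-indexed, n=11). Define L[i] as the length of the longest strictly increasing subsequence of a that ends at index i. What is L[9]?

5

   i    0    1    2    3    4    5    6    7    8    9   10
a[i]   18    8    2    9   12    6   17    1    7   18    1
L[i]    1    1    1    2    3    2    4    1    3    5    1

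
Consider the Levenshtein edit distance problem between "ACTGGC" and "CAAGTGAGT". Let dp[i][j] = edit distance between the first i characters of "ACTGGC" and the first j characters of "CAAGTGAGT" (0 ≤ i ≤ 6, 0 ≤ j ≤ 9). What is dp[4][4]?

   ''  C  A  A  G  T  G  A  G  T
''  0  1  2  3  4  5  6  7  8  9
 A  1  1  1  2  3  4  5  6  7  8
 C  2  1  2  2  3  4  5  6  7  8
 T  3  2  2  3  3  3  4  5  6  7
 G  4  3  3  3  3  4  3  4  5  6
 G  5  4  4  4  3  4  4  4  4  5
 C  6  5  5  5  4  4  5  5  5  5

3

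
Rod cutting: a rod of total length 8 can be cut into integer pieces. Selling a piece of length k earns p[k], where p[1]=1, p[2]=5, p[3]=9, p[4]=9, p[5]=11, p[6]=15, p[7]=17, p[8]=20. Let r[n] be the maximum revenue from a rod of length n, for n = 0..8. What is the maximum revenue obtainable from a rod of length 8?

23

   n    0    1    2    3    4    5    6    7    8
r[n]    0    1    5    9   10   14   18   19   23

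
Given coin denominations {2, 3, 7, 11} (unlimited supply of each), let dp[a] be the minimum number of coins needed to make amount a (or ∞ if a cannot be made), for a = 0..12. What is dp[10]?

 a  0  1  2  3  4  5  6  7  8  9 10 11 12
dp  0  -  1  1  2  2  2  1  3  2  2  1  3
(- denotes ∞ / unreachable)

2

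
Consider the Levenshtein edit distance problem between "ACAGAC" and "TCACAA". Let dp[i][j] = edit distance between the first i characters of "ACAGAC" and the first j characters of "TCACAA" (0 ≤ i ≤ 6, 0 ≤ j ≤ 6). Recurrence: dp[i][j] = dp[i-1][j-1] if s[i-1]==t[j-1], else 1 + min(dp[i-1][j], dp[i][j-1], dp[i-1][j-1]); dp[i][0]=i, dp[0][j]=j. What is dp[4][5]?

   ''  T  C  A  C  A  A
''  0  1  2  3  4  5  6
 A  1  1  2  2  3  4  5
 C  2  2  1  2  2  3  4
 A  3  3  2  1  2  2  3
 G  4  4  3  2  2  3  3
 A  5  5  4  3  3  2  3
 C  6  6  5  4  3  3  3

3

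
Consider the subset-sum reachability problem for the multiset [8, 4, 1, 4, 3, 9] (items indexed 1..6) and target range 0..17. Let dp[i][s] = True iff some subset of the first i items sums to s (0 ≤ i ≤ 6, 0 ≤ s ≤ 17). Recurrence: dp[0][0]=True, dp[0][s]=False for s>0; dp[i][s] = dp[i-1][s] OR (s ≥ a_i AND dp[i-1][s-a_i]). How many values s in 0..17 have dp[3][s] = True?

8

i\s   0   1   2   3   4   5   6   7   8   9  10  11  12  13  14  15  16  17
  0   T   F   F   F   F   F   F   F   F   F   F   F   F   F   F   F   F   F
  1   T   F   F   F   F   F   F   F   T   F   F   F   F   F   F   F   F   F
  2   T   F   F   F   T   F   F   F   T   F   F   F   T   F   F   F   F   F
  3   T   T   F   F   T   T   F   F   T   T   F   F   T   T   F   F   F   F
  4   T   T   F   F   T   T   F   F   T   T   F   F   T   T   F   F   T   T
  5   T   T   F   T   T   T   F   T   T   T   F   T   T   T   F   T   T   T
  6   T   T   F   T   T   T   F   T   T   T   T   T   T   T   T   T   T   T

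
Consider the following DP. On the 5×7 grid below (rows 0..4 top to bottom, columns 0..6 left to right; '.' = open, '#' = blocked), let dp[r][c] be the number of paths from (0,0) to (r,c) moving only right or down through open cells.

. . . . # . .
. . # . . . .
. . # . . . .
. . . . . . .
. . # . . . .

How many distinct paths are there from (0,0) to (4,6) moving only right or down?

36

r\c   0   1   2   3   4   5   6
  0   1   1   1   1   0   0   0
  1   1   2   0   1   1   1   1
  2   1   3   0   1   2   3   4
  3   1   4   4   5   7  10  14
  4   1   5   0   5  12  22  36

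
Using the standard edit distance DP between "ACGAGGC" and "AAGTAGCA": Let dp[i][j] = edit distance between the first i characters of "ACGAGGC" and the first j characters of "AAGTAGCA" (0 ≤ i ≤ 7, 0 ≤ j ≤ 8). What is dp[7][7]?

3

   ''  A  A  G  T  A  G  C  A
''  0  1  2  3  4  5  6  7  8
 A  1  0  1  2  3  4  5  6  7
 C  2  1  1  2  3  4  5  5  6
 G  3  2  2  1  2  3  4  5  6
 A  4  3  2  2  2  2  3  4  5
 G  5  4  3  2  3  3  2  3  4
 G  6  5  4  3  3  4  3  3  4
 C  7  6  5  4  4  4  4  3  4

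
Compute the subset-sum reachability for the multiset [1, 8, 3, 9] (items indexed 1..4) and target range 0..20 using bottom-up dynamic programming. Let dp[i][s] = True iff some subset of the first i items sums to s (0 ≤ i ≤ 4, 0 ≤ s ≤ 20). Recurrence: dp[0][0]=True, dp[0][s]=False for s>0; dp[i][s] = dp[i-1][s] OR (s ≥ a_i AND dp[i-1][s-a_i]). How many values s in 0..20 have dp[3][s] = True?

i\s   0   1   2   3   4   5   6   7   8   9  10  11  12  13  14  15  16  17  18  19  20
  0   T   F   F   F   F   F   F   F   F   F   F   F   F   F   F   F   F   F   F   F   F
  1   T   T   F   F   F   F   F   F   F   F   F   F   F   F   F   F   F   F   F   F   F
  2   T   T   F   F   F   F   F   F   T   T   F   F   F   F   F   F   F   F   F   F   F
  3   T   T   F   T   T   F   F   F   T   T   F   T   T   F   F   F   F   F   F   F   F
  4   T   T   F   T   T   F   F   F   T   T   T   T   T   T   F   F   F   T   T   F   T

8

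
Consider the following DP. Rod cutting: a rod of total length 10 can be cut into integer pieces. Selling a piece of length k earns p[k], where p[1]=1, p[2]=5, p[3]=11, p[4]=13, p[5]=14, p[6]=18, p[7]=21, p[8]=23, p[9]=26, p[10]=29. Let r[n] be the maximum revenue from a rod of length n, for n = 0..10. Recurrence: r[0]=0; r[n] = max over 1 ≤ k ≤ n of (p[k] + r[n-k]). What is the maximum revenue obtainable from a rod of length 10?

   n    0    1    2    3    4    5    6    7    8    9   10
r[n]    0    1    5   11   13   16   22   24   27   33   35

35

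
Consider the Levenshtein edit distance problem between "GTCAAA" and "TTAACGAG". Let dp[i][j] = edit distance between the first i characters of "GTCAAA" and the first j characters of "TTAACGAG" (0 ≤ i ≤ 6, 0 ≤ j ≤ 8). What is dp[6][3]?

   ''  T  T  A  A  C  G  A  G
''  0  1  2  3  4  5  6  7  8
 G  1  1  2  3  4  5  5  6  7
 T  2  1  1  2  3  4  5  6  7
 C  3  2  2  2  3  3  4  5  6
 A  4  3  3  2  2  3  4  4  5
 A  5  4  4  3  2  3  4  4  5
 A  6  5  5  4  3  3  4  4  5

4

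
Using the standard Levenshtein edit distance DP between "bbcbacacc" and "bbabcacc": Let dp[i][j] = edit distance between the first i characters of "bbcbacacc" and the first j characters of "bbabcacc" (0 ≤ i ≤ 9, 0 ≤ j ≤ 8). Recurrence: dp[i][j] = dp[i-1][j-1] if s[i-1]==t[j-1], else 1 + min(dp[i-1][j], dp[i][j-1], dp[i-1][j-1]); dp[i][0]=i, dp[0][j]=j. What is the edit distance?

   ''  b  b  a  b  c  a  c  c
''  0  1  2  3  4  5  6  7  8
 b  1  0  1  2  3  4  5  6  7
 b  2  1  0  1  2  3  4  5  6
 c  3  2  1  1  2  2  3  4  5
 b  4  3  2  2  1  2  3  4  5
 a  5  4  3  2  2  2  2  3  4
 c  6  5  4  3  3  2  3  2  3
 a  7  6  5  4  4  3  2  3  3
 c  8  7  6  5  5  4  3  2  3
 c  9  8  7  6  6  5  4  3  2

2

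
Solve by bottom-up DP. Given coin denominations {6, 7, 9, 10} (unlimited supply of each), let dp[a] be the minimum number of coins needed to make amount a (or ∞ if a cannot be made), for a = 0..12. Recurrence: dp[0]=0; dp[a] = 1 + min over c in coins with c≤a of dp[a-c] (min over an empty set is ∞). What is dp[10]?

 a  0  1  2  3  4  5  6  7  8  9 10 11 12
dp  0  -  -  -  -  -  1  1  -  1  1  -  2
(- denotes ∞ / unreachable)

1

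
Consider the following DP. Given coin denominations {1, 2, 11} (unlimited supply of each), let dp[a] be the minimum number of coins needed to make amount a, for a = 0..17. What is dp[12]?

2

 a  0  1  2  3  4  5  6  7  8  9 10 11 12 13 14 15 16 17
dp  0  1  1  2  2  3  3  4  4  5  5  1  2  2  3  3  4  4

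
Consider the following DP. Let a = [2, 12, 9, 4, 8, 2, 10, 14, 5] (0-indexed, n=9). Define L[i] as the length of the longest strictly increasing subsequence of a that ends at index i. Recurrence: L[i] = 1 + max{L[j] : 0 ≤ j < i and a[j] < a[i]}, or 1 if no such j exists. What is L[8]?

3

   i    0    1    2    3    4    5    6    7    8
a[i]    2   12    9    4    8    2   10   14    5
L[i]    1    2    2    2    3    1    4    5    3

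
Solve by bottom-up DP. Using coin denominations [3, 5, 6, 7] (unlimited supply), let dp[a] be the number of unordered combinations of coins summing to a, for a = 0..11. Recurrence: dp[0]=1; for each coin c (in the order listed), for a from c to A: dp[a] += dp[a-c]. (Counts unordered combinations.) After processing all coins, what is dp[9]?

after  coin     0     1     2     3     4     5     6     7     8     9    10    11
          3     1     0     0     1     0     0     1     0     0     1     0     0
          5     1     0     0     1     0     1     1     0     1     1     1     1
          6     1     0     0     1     0     1     2     0     1     2     1     2
          7     1     0     0     1     0     1     2     1     1     2     2     2

2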